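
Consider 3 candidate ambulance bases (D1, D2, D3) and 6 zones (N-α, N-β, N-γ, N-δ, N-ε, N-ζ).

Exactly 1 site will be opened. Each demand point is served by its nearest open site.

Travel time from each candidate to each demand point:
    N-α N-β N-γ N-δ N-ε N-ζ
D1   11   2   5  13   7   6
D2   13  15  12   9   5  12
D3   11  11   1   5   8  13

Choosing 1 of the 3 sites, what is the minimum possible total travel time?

44

Open {D1}.
  N-α→D1 11, N-β→D1 2, N-γ→D1 5, N-δ→D1 13, N-ε→D1 7, N-ζ→D1 6  ⇒ total 44.
Compare {D3}: total 49.
Compare {D2}: total 66.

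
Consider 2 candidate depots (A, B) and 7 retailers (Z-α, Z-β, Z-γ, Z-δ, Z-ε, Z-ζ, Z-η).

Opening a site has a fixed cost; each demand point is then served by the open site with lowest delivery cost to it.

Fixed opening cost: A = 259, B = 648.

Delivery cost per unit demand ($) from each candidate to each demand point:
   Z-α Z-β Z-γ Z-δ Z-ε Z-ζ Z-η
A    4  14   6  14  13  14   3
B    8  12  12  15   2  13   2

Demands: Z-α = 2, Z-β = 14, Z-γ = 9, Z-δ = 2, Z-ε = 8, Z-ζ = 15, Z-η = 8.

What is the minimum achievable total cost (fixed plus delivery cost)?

883

Open {A}: assign each demand point to its cheapest open site.
  Z-α→A 2×4=8, Z-β→A 14×14=196, Z-γ→A 9×6=54, Z-δ→A 2×14=28, Z-ε→A 8×13=104, Z-ζ→A 15×14=210, Z-η→A 8×3=24
  delivery cost 624, fixed 259 → total 883.
Compare {B}: delivery cost 549 + fixed 648 = 1197.
Compare {A, B}: delivery cost 485 + fixed 907 = 1392.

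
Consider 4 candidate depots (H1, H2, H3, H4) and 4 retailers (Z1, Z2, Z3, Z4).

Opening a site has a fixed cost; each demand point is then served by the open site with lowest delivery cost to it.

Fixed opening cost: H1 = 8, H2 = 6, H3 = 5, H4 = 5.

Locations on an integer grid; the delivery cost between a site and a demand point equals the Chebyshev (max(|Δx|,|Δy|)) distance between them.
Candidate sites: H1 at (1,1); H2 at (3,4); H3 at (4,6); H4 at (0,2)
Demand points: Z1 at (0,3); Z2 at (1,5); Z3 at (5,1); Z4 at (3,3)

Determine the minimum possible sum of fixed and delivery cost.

15

Open {H2}: assign each demand point to its cheapest open site.
  Z1→H2 3, Z2→H2 2, Z3→H2 3, Z4→H2 1
  delivery cost 9, fixed 6 → total 15.
Compare {H4}: delivery cost 12 + fixed 5 = 17.
Compare {H2, H4}: delivery cost 7 + fixed 11 = 18.
Compare {H1}: delivery cost 12 + fixed 8 = 20.
All other subsets cost ≥ 17. Minimum total cost: 15.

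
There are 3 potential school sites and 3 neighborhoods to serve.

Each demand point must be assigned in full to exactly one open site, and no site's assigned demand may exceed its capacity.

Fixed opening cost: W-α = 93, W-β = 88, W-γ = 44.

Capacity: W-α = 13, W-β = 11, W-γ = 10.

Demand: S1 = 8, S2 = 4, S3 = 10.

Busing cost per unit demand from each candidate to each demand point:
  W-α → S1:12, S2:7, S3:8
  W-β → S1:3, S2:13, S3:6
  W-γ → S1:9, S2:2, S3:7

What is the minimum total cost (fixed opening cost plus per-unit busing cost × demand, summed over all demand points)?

Open {W-α, W-γ}; cheapest assignment that respects the capacities:
  W-α (cap 13, load 12): S1, S2 — cost 8×12 + 4×7 = 124
  W-γ (cap 10, load 10): S3 — cost 10×7 = 70
  Shipping 194, fixed 137 → total 331.
  Any other capacity-feasible assignment to {W-α, W-γ} ships for at least 194.
Compare {W-α, W-β, W-γ}: its best feasible assignment gives total 337.
Compare {W-α, W-β}: its best feasible assignment gives total 365.
Every other set of open sites that can feasibly serve all demand totals ≥ 337 even under its best assignment. Minimum: 331.

331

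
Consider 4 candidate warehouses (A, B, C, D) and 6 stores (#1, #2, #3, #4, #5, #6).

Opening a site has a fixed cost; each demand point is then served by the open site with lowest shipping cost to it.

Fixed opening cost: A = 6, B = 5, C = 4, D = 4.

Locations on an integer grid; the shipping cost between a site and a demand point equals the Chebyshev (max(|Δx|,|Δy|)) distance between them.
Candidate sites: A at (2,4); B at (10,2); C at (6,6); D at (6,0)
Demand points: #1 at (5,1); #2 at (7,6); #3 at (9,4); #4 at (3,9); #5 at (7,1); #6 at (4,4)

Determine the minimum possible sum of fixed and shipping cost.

Open {C, D}: assign each demand point to its cheapest open site.
  #1→D 1, #2→C 1, #3→C 3, #4→C 3, #5→D 1, #6→C 2
  shipping cost 11, fixed 8 → total 19.
Compare {C}: shipping cost 19 + fixed 4 = 23.
Compare {B, C, D}: shipping cost 10 + fixed 13 = 23.
Compare {B, C}: shipping cost 16 + fixed 9 = 25.
All other subsets cost ≥ 23. Minimum total cost: 19.

19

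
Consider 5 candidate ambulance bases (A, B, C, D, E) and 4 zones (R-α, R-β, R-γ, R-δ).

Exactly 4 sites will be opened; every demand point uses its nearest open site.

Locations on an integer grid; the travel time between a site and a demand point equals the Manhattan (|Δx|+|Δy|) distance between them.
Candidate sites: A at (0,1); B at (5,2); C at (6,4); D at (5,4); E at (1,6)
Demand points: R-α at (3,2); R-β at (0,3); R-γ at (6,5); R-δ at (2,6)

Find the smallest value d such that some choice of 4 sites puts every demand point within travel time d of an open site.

Open {A, B, C, E}.
  Farthest demand point is R-α at travel time 2 (to B); all others are ≤ 2.
With {A, B, D, E} the worst case is 2.
With {A, C, D, E} the worst case is 4.
No size-4 selection achieves below 2.

2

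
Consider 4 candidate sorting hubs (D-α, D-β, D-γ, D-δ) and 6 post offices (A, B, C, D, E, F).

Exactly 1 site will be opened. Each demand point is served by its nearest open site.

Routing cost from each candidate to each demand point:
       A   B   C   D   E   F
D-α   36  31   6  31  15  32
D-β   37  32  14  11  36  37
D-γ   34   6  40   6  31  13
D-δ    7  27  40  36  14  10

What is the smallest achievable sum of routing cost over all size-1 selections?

130

Open {D-γ}.
  A→D-γ 34, B→D-γ 6, C→D-γ 40, D→D-γ 6, E→D-γ 31, F→D-γ 13  ⇒ total 130.
Compare {D-δ}: total 134.
Compare {D-α}: total 151.
No size-1 selection does better; minimum is 130.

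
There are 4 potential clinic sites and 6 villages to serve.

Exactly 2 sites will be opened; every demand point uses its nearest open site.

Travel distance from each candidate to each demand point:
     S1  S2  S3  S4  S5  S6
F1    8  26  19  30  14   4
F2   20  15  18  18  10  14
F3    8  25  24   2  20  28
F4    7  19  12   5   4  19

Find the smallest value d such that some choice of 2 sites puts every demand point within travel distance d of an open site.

Open {F2, F4}.
  Farthest demand point is S2 at travel distance 15 (to F2); all others are ≤ 15.
With {F1, F2} the worst case is 18.
With {F2, F3} the worst case is 18.
No size-2 selection achieves below 15.

15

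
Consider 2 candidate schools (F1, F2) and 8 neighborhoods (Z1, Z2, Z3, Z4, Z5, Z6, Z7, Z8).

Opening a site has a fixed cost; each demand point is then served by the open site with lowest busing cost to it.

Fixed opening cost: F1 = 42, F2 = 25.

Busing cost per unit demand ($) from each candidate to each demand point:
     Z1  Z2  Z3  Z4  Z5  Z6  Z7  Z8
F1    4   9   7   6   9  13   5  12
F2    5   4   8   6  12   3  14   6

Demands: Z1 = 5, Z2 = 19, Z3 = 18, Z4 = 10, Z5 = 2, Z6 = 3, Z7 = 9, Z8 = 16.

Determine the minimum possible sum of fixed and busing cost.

Open {F1, F2}: assign each demand point to its cheapest open site.
  Z1→F1 5×4=20, Z2→F2 19×4=76, Z3→F1 18×7=126, Z4→F1 10×6=60, Z5→F1 2×9=18, Z6→F2 3×3=9, Z7→F1 9×5=45, Z8→F2 16×6=96
  busing cost 450, fixed 67 → total 517.
Compare {F2}: busing cost 560 + fixed 25 = 585.
Compare {F1}: busing cost 671 + fixed 42 = 713.

517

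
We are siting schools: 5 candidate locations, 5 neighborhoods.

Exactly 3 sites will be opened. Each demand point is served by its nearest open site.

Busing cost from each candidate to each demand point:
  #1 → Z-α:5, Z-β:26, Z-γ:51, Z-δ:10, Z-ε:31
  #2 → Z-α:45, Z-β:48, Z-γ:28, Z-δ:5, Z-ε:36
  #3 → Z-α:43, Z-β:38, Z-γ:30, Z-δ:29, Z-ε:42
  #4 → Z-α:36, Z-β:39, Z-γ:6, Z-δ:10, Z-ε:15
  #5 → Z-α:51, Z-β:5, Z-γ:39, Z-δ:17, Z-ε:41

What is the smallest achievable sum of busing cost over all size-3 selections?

41

Open {#1, #4, #5}.
  Z-α→#1 5, Z-β→#5 5, Z-γ→#4 6, Z-δ→#1 10, Z-ε→#4 15  ⇒ total 41.
Compare {#1, #2, #4}: total 57.
Compare {#1, #3, #4}: total 62.
No size-3 selection does better; minimum is 41.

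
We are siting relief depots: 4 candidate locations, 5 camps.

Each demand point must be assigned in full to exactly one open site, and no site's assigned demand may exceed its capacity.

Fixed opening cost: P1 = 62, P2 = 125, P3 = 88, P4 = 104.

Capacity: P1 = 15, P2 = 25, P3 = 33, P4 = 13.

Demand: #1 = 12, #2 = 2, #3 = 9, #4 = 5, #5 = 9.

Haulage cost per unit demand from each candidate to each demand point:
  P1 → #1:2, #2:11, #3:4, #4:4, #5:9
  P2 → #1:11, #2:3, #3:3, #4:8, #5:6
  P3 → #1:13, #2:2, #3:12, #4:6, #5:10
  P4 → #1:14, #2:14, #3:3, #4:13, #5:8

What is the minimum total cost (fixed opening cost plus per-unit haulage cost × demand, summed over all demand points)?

338

Open {P1, P2}; cheapest assignment that respects the capacities:
  P1 (cap 15, load 12): #1 — cost 12×2 = 24
  P2 (cap 25, load 25): #2, #3, #4, #5 — cost 2×3 + 9×3 + 5×8 + 9×6 = 127
  Shipping 151, fixed 187 → total 338.
  Any other capacity-feasible assignment to {P1, P2} ships for at least 151.
Compare {P1, P3}: its best feasible assignment gives total 406.
Compare {P1, P2, P3}: its best feasible assignment gives total 414.
Every other set of open sites that can feasibly serve all demand totals ≥ 406 even under its best assignment. Minimum: 338.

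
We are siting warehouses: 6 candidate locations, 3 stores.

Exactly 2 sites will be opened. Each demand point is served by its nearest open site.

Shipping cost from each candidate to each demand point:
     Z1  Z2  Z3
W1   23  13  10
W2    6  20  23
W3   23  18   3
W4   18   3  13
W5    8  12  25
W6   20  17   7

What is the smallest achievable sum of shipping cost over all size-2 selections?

22

Open {W2, W4}.
  Z1→W2 6, Z2→W4 3, Z3→W4 13  ⇒ total 22.
Compare {W3, W5}: total 23.
Compare {W3, W4}: total 24.
No size-2 selection does better; minimum is 22.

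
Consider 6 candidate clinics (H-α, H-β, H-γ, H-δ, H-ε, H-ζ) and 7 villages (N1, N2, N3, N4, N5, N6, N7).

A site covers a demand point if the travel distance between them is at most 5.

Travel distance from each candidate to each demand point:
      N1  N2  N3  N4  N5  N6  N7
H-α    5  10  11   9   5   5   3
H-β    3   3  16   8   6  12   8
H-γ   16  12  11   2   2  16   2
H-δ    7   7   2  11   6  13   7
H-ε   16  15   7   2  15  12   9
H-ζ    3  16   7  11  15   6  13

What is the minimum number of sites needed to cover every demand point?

Coverage sets (demand points within 5 of each site):
  H-α: {N1, N5, N6, N7}
  H-β: {N1, N2}
  H-γ: {N4, N5, N7}
  H-δ: {N3}
  H-ε: {N4}
  H-ζ: {N1}
No 3 sites suffice: every size-3 union leaves at least one demand point uncovered.
But {H-α, H-β, H-γ, H-δ} covers everything, so the minimum is 4.

4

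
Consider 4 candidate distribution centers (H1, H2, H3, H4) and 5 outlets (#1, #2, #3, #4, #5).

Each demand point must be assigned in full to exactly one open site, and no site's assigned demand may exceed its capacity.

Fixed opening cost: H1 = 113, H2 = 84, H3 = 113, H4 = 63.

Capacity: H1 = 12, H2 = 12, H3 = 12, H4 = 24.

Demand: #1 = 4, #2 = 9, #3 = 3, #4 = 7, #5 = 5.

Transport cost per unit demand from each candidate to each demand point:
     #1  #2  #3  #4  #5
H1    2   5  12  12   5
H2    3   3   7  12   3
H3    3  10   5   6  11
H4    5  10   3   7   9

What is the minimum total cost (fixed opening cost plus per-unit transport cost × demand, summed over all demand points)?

Open {H2, H4}; cheapest assignment that respects the capacities:
  H2 (cap 12, load 9): #2 — cost 9×3 = 27
  H4 (cap 24, load 19): #1, #3, #4, #5 — cost 4×5 + 3×3 + 7×7 + 5×9 = 123
  Shipping 150, fixed 147 → total 297.
  Any other capacity-feasible assignment to {H2, H4} ships for at least 150.
Compare {H1, H4}: its best feasible assignment gives total 344.
Compare {H3, H4}: its best feasible assignment gives total 374.
Every other set of open sites that can feasibly serve all demand totals ≥ 344 even under its best assignment. Minimum: 297.

297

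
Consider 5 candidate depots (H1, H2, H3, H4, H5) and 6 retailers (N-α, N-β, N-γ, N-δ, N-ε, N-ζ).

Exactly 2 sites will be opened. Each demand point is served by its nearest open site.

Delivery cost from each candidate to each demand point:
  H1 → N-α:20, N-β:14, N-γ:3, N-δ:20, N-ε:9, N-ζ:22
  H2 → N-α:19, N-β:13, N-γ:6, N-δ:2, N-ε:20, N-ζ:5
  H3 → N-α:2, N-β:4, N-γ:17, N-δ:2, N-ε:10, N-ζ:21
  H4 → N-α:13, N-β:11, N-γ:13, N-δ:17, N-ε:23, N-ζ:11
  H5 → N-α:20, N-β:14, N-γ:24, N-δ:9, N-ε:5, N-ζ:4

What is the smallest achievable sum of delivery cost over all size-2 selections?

29

Open {H2, H3}.
  N-α→H3 2, N-β→H3 4, N-γ→H2 6, N-δ→H2 2, N-ε→H3 10, N-ζ→H2 5  ⇒ total 29.
Compare {H3, H5}: total 34.
Compare {H1, H3}: total 41.
No size-2 selection does better; minimum is 29.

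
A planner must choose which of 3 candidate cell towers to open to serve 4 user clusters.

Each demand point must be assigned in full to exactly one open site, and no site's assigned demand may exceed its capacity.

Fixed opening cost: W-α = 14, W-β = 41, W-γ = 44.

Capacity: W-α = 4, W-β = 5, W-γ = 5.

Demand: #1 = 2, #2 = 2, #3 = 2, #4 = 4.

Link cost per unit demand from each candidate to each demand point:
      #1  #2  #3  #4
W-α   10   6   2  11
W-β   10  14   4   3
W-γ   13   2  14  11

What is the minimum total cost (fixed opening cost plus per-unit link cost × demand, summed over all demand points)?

Open {W-α, W-β, W-γ}; cheapest assignment that respects the capacities:
  W-α (cap 4, load 4): #1, #3 — cost 2×10 + 2×2 = 24
  W-β (cap 5, load 4): #4 — cost 4×3 = 12
  W-γ (cap 5, load 2): #2 — cost 2×2 = 4
  Shipping 40, fixed 99 → total 139.
  Any other capacity-feasible assignment to {W-α, W-β, W-γ} ships for at least 40.
Total demand is 10; every other set of sites either has combined capacity below 10 or cannot fit the demands without splitting one across sites, so {W-α, W-β, W-γ} is the only feasible choice of open sites. Minimum: 139.

139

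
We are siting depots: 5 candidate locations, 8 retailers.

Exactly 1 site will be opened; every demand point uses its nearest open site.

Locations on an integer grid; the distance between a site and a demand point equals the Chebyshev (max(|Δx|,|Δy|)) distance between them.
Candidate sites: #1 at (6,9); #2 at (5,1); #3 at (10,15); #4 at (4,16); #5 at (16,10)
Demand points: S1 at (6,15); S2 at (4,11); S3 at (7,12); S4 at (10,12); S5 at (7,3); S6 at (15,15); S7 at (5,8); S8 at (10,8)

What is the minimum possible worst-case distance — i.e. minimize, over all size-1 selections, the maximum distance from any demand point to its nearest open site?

Open {#1}.
  Farthest demand point is S6 at distance 9 (to #1); all others are ≤ 9.
With {#3} the worst case is 12.
With {#5} the worst case is 12.
No size-1 selection achieves below 9.

9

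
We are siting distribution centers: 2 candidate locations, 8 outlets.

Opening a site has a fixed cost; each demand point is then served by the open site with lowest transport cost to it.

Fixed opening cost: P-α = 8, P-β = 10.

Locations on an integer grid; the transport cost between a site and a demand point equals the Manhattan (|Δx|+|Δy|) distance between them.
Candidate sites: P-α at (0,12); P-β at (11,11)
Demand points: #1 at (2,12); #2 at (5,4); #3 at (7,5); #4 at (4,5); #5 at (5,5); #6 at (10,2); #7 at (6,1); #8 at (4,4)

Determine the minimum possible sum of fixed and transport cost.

103

Open {P-α, P-β}: assign each demand point to its cheapest open site.
  #1→P-α 2, #2→P-α 13, #3→P-β 10, #4→P-α 11, #5→P-α 12, #6→P-β 10, #7→P-β 15, #8→P-α 12
  transport cost 85, fixed 18 → total 103.
Compare {P-β}: transport cost 97 + fixed 10 = 107.
Compare {P-α}: transport cost 101 + fixed 8 = 109.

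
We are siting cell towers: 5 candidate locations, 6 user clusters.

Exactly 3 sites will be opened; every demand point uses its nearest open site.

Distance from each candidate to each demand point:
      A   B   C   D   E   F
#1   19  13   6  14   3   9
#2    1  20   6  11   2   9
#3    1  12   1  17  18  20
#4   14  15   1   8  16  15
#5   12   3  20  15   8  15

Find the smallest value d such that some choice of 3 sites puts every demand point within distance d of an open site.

Open {#2, #4, #5}.
  Farthest demand point is F at distance 9 (to #2); all others are ≤ 9.
With {#1, #2, #5} the worst case is 11.
With {#2, #3, #5} the worst case is 11.
No size-3 selection achieves below 9.

9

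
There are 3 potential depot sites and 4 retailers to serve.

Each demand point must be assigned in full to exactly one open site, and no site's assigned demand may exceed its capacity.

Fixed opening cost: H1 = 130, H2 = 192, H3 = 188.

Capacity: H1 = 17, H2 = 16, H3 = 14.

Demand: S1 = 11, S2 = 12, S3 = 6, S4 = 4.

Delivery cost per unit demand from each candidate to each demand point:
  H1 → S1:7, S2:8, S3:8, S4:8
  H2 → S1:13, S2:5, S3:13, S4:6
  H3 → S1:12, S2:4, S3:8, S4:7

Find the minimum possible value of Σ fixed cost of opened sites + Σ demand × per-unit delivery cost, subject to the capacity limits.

Open {H1, H2}; cheapest assignment that respects the capacities:
  H1 (cap 17, load 17): S1, S3 — cost 11×7 + 6×8 = 125
  H2 (cap 16, load 16): S2, S4 — cost 12×5 + 4×6 = 84
  Shipping 209, fixed 322 → total 531.
  Any other capacity-feasible assignment to {H1, H2} ships for at least 209.
Compare {H1, H2, H3}: its best feasible assignment gives total 707.
Every other set of open sites that can feasibly serve all demand totals ≥ 707 even under its best assignment. Minimum: 531.

531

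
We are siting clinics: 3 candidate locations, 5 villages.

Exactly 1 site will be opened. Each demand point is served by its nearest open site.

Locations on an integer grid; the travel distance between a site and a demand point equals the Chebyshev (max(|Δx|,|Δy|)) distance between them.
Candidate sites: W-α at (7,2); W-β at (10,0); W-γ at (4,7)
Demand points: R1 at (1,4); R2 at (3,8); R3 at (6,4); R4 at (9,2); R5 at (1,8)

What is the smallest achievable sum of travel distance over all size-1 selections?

15

Open {W-γ}.
  R1→W-γ 3, R2→W-γ 1, R3→W-γ 3, R4→W-γ 5, R5→W-γ 3  ⇒ total 15.
Compare {W-α}: total 22.
Compare {W-β}: total 32.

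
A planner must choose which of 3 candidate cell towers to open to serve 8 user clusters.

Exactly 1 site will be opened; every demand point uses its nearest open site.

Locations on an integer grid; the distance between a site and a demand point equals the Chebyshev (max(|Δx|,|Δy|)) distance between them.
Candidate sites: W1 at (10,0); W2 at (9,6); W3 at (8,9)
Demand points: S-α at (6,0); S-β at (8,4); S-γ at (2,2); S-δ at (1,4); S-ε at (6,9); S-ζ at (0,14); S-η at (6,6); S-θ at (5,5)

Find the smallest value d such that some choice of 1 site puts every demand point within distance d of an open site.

9

Open {W2}.
  Farthest demand point is S-ζ at distance 9 (to W2); all others are ≤ 9.
With {W3} the worst case is 9.
With {W1} the worst case is 14.
No size-1 selection achieves below 9.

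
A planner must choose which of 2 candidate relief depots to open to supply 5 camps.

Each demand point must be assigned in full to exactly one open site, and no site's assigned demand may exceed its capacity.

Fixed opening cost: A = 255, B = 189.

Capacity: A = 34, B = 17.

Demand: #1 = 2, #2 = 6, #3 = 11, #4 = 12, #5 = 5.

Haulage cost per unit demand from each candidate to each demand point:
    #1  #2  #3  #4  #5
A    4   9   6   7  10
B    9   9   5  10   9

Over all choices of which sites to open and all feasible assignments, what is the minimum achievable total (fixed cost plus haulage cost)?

Open {A, B}; cheapest assignment that respects the capacities:
  A (cap 34, load 20): #1, #2, #4 — cost 2×4 + 6×9 + 12×7 = 146
  B (cap 17, load 16): #3, #5 — cost 11×5 + 5×9 = 100
  Shipping 246, fixed 444 → total 690.
  Any other capacity-feasible assignment to {A, B} ships for at least 246.
Total demand is 36 and no other set of sites has combined capacity ≥ 36, so {A, B} is the only feasible choice of open sites. Minimum: 690.

690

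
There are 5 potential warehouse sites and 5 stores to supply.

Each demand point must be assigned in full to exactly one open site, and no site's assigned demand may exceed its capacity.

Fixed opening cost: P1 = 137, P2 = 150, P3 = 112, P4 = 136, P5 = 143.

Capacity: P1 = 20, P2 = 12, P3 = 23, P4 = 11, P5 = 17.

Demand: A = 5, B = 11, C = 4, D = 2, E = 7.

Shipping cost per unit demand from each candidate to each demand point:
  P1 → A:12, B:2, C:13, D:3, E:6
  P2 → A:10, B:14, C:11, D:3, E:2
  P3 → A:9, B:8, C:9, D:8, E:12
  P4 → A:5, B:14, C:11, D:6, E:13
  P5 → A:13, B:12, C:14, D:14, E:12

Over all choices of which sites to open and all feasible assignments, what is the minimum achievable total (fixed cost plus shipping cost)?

Open {P1, P3}; cheapest assignment that respects the capacities:
  P1 (cap 20, load 20): B, D, E — cost 11×2 + 2×3 + 7×6 = 70
  P3 (cap 23, load 9): A, C — cost 5×9 + 4×9 = 81
  Shipping 151, fixed 249 → total 400.
  Any other capacity-feasible assignment to {P1, P3} ships for at least 151.
Compare {P1, P4}: its best feasible assignment gives total 412.
Compare {P1, P2}: its best feasible assignment gives total 431.
Every other set of open sites that can feasibly serve all demand totals ≥ 412 even under its best assignment. Minimum: 400.

400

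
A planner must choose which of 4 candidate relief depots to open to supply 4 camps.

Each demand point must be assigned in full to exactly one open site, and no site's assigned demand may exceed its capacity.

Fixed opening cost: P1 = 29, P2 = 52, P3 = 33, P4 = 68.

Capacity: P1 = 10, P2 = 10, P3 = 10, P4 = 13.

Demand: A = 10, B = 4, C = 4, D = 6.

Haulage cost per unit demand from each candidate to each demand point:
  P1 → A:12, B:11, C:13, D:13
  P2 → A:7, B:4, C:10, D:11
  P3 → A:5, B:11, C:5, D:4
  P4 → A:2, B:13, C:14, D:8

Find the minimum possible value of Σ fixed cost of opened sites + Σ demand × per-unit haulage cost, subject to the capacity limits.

Open {P2, P3, P4}; cheapest assignment that respects the capacities:
  P2 (cap 10, load 4): B — cost 4×4 = 16
  P3 (cap 10, load 10): C, D — cost 4×5 + 6×4 = 44
  P4 (cap 13, load 10): A — cost 10×2 = 20
  Shipping 80, fixed 153 → total 233.
  Any other capacity-feasible assignment to {P2, P3, P4} ships for at least 80.
Compare {P1, P3, P4}: its best feasible assignment gives total 238.
Compare {P1, P2, P3, P4}: its best feasible assignment gives total 262.
Every other set of open sites that can feasibly serve all demand totals ≥ 238 even under its best assignment. Minimum: 233.

233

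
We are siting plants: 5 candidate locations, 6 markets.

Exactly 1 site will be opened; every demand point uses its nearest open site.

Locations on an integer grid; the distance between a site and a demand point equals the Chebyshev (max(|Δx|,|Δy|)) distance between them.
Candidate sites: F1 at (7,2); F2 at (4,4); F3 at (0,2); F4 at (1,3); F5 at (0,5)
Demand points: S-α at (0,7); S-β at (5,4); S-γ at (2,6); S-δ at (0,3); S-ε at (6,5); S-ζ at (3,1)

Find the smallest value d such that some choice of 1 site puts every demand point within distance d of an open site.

4

Open {F2}.
  Farthest demand point is S-α at distance 4 (to F2); all others are ≤ 4.
With {F4} the worst case is 5.
With {F3} the worst case is 6.
No size-1 selection achieves below 4.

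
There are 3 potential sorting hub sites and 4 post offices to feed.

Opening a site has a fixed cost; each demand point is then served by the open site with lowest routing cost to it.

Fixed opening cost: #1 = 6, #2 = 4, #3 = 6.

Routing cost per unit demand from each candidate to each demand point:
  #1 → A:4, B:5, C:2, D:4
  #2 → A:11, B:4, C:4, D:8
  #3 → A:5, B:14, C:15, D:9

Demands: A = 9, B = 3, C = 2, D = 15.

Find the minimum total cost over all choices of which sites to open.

Open {#1}: assign each demand point to its cheapest open site.
  A→#1 9×4=36, B→#1 3×5=15, C→#1 2×2=4, D→#1 15×4=60
  routing cost 115, fixed 6 → total 121.
Compare {#1, #2}: routing cost 112 + fixed 10 = 122.
Compare {#1, #3}: routing cost 115 + fixed 12 = 127.
Compare {#1, #2, #3}: routing cost 112 + fixed 16 = 128.
All other subsets cost ≥ 122. Minimum total cost: 121.

121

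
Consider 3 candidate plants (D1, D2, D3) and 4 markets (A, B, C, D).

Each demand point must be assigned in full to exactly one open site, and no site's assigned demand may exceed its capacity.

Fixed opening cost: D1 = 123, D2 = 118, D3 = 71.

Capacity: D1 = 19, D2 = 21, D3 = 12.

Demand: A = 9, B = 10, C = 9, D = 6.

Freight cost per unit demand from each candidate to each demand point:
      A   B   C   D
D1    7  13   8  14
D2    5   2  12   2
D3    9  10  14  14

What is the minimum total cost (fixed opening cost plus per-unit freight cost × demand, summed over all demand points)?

Open {D1, D2}; cheapest assignment that respects the capacities:
  D1 (cap 19, load 18): A, C — cost 9×7 + 9×8 = 135
  D2 (cap 21, load 16): B, D — cost 10×2 + 6×2 = 32
  Shipping 167, fixed 241 → total 408.
  Any other capacity-feasible assignment to {D1, D2} ships for at least 167.
Compare {D1, D2, D3}: its best feasible assignment gives total 479.
Every other set of open sites that can feasibly serve all demand totals ≥ 479 even under its best assignment. Minimum: 408.

408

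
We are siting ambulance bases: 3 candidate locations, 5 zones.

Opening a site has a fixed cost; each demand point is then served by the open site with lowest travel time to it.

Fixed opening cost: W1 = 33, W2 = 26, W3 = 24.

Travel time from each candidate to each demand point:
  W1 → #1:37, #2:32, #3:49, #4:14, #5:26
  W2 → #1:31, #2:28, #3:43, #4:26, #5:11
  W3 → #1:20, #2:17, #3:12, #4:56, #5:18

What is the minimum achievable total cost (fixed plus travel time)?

Open {W2, W3}: assign each demand point to its cheapest open site.
  #1→W3 20, #2→W3 17, #3→W3 12, #4→W2 26, #5→W2 11
  travel time 86, fixed 50 → total 136.
Compare {W1, W3}: travel time 81 + fixed 57 = 138.
Compare {W3}: travel time 123 + fixed 24 = 147.
Compare {W1, W2, W3}: travel time 74 + fixed 83 = 157.
All other subsets cost ≥ 138. Minimum total cost: 136.

136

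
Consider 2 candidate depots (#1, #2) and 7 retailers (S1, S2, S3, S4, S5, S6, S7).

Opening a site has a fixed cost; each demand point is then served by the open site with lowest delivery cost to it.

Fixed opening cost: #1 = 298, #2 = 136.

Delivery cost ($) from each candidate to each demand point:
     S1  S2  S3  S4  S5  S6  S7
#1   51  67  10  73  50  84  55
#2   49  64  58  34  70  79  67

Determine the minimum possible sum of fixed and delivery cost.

557

Open {#2}: assign each demand point to its cheapest open site.
  S1→#2 49, S2→#2 64, S3→#2 58, S4→#2 34, S5→#2 70, S6→#2 79, S7→#2 67
  delivery cost 421, fixed 136 → total 557.
Compare {#1}: delivery cost 390 + fixed 298 = 688.
Compare {#1, #2}: delivery cost 341 + fixed 434 = 775.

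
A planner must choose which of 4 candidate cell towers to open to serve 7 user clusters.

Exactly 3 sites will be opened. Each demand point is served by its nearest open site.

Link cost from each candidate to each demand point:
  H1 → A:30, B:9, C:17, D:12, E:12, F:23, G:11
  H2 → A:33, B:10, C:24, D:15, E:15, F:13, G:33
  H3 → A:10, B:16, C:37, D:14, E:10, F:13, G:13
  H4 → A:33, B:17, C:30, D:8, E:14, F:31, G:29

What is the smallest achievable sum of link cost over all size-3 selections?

Open {H1, H3, H4}.
  A→H3 10, B→H1 9, C→H1 17, D→H4 8, E→H3 10, F→H3 13, G→H1 11  ⇒ total 78.
Compare {H1, H2, H3}: total 82.
Compare {H2, H3, H4}: total 88.
No size-3 selection does better; minimum is 78.

78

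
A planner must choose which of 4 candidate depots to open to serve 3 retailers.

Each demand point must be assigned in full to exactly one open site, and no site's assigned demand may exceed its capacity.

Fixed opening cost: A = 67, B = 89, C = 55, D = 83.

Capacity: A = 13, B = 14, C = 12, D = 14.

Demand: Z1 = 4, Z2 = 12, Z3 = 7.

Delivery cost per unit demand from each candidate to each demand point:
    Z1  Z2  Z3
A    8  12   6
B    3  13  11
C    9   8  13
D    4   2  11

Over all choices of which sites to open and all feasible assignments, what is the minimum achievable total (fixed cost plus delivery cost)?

248

Open {A, D}; cheapest assignment that respects the capacities:
  A (cap 13, load 11): Z1, Z3 — cost 4×8 + 7×6 = 74
  D (cap 14, load 12): Z2 — cost 12×2 = 24
  Shipping 98, fixed 150 → total 248.
  Any other capacity-feasible assignment to {A, D} ships for at least 98.
Compare {B, D}: its best feasible assignment gives total 285.
Compare {C, D}: its best feasible assignment gives total 289.
Every other set of open sites that can feasibly serve all demand totals ≥ 285 even under its best assignment. Minimum: 248.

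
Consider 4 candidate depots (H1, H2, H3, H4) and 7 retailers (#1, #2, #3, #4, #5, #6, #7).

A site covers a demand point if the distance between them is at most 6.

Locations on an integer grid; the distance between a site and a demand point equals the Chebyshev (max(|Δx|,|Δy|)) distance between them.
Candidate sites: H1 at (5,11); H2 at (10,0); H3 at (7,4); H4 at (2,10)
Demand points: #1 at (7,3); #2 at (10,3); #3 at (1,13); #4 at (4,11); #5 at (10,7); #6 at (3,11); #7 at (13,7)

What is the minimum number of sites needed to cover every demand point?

2

Coverage sets (demand points within 6 of each site):
  H1: {#3, #4, #5, #6}
  H2: {#1, #2}
  H3: {#1, #2, #5, #7}
  H4: {#3, #4, #6}
No single site covers all 7 demand points.
But {H1, H3} covers everything, so the minimum is 2.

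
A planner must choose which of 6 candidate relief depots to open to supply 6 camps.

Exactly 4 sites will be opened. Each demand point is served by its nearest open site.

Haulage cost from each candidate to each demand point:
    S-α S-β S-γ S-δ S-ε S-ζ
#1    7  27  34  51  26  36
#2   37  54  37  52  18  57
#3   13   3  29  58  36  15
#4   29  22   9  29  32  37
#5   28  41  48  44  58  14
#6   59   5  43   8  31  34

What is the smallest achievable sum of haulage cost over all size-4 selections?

66

Open {#2, #3, #4, #6}.
  S-α→#3 13, S-β→#3 3, S-γ→#4 9, S-δ→#6 8, S-ε→#2 18, S-ζ→#3 15  ⇒ total 66.
Compare {#1, #3, #4, #6}: total 68.
Compare {#1, #4, #5, #6}: total 69.
No size-4 selection does better; minimum is 66.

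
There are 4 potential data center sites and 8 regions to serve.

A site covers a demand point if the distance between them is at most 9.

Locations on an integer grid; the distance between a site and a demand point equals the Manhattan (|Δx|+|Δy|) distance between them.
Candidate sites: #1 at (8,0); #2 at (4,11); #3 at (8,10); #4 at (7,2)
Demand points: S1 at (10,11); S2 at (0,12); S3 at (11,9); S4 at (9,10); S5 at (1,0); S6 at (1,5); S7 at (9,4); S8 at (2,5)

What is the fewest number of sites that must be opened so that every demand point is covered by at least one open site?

Coverage sets (demand points within 9 of each site):
  #1: {S5, S7}
  #2: {S1, S2, S3, S4, S6, S8}
  #3: {S1, S3, S4, S7}
  #4: {S5, S6, S7, S8}
No single site covers all 8 demand points.
But {#1, #2} covers everything, so the minimum is 2.

2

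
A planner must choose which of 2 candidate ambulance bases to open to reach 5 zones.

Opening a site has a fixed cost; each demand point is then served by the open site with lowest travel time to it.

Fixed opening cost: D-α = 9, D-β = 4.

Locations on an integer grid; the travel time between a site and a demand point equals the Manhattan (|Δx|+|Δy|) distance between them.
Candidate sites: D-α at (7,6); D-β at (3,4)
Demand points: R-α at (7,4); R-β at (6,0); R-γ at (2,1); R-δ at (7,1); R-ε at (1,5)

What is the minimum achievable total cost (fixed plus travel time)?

29

Open {D-β}: assign each demand point to its cheapest open site.
  R-α→D-β 4, R-β→D-β 7, R-γ→D-β 4, R-δ→D-β 7, R-ε→D-β 3
  travel time 25, fixed 4 → total 29.
Compare {D-α, D-β}: travel time 21 + fixed 13 = 34.
Compare {D-α}: travel time 31 + fixed 9 = 40.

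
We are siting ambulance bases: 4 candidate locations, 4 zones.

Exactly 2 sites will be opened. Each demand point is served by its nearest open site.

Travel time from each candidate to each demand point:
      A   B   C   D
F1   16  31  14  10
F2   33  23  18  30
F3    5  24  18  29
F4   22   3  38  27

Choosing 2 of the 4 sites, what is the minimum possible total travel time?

43

Open {F1, F4}.
  A→F1 16, B→F4 3, C→F1 14, D→F1 10  ⇒ total 43.
Compare {F1, F3}: total 53.
Compare {F3, F4}: total 53.
No size-2 selection does better; minimum is 43.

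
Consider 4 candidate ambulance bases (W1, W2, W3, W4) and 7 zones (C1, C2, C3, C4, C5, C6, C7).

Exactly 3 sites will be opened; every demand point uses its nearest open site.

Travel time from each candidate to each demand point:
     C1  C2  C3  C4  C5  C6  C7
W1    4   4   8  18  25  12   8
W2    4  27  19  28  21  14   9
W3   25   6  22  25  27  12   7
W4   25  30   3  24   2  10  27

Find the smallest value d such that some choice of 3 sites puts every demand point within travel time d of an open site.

Open {W1, W2, W4}.
  Farthest demand point is C4 at travel time 18 (to W1); all others are ≤ 18.
With {W1, W3, W4} the worst case is 18.
With {W1, W2, W3} the worst case is 21.
No size-3 selection achieves below 18.

18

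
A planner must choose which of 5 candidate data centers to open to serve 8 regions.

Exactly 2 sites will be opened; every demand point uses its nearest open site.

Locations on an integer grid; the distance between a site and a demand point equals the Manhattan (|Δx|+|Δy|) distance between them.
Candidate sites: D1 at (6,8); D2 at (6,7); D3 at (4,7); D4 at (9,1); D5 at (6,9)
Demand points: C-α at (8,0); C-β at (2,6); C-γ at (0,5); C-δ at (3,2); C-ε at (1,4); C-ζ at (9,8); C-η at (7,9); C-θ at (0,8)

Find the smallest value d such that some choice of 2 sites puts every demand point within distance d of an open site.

Open {D3, D4}.
  Farthest demand point is C-γ at distance 6 (to D3); all others are ≤ 6.
With {D2, D4} the worst case is 8.
With {D1, D2} the worst case is 9.
No size-2 selection achieves below 6.

6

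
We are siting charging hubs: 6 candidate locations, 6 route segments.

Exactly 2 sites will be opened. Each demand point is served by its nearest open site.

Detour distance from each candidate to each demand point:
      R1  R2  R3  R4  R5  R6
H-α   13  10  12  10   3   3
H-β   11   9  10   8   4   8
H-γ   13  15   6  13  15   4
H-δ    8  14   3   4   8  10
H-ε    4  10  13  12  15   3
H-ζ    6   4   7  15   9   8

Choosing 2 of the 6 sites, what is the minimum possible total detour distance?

31

Open {H-α, H-δ}.
  R1→H-δ 8, R2→H-α 10, R3→H-δ 3, R4→H-δ 4, R5→H-α 3, R6→H-α 3  ⇒ total 31.
Compare {H-δ, H-ε}: total 32.
Compare {H-α, H-ζ}: total 33.
No size-2 selection does better; minimum is 31.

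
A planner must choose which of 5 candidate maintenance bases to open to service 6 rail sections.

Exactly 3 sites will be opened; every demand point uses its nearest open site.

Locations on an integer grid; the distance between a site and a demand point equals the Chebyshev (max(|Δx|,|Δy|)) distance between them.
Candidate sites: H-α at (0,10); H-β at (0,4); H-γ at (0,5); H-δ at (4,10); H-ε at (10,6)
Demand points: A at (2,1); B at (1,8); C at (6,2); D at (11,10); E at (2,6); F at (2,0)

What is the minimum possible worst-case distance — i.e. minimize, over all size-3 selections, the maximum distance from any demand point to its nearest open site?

4

Open {H-α, H-β, H-ε}.
  Farthest demand point is C at distance 4 (to H-ε); all others are ≤ 4.
With {H-β, H-γ, H-ε} the worst case is 4.
With {H-β, H-δ, H-ε} the worst case is 4.
No size-3 selection achieves below 4.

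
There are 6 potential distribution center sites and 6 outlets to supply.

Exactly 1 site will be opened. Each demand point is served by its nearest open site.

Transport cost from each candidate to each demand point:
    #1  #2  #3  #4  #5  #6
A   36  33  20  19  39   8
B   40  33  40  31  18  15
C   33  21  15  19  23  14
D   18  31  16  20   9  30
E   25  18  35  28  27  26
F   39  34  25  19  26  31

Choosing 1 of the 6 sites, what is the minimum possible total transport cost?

124

Open {D}.
  #1→D 18, #2→D 31, #3→D 16, #4→D 20, #5→D 9, #6→D 30  ⇒ total 124.
Compare {C}: total 125.
Compare {A}: total 155.
No size-1 selection does better; minimum is 124.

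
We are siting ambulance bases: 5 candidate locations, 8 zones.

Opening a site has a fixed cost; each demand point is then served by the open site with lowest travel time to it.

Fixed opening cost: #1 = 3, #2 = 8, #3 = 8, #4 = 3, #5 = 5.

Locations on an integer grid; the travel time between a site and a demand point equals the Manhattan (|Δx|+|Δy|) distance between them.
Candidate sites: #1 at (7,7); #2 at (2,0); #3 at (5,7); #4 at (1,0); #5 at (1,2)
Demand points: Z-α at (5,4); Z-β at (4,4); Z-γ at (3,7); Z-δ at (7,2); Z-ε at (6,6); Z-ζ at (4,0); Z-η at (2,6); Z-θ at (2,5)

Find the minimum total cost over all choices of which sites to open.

Open {#3, #4}: assign each demand point to its cheapest open site.
  Z-α→#3 3, Z-β→#3 4, Z-γ→#3 2, Z-δ→#3 7, Z-ε→#3 2, Z-ζ→#4 3, Z-η→#3 4, Z-θ→#3 5
  travel time 30, fixed 11 → total 41.
Compare {#1, #3, #4}: travel time 28 + fixed 14 = 42.
Compare {#3}: travel time 35 + fixed 8 = 43.
Compare {#1, #4}: travel time 37 + fixed 6 = 43.
All other subsets cost ≥ 42. Minimum total cost: 41.

41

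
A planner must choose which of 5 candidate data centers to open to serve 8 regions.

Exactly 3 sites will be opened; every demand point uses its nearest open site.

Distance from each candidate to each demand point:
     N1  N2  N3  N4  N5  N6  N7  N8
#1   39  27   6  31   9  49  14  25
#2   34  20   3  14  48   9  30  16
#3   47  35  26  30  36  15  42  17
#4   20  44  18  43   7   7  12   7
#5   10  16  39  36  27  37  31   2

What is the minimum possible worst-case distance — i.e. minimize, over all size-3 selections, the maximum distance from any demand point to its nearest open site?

16

Open {#1, #2, #5}.
  Farthest demand point is N2 at distance 16 (to #5); all others are ≤ 16.
With {#2, #4, #5} the worst case is 16.
With {#1, #2, #4} the worst case is 20.
No size-3 selection achieves below 16.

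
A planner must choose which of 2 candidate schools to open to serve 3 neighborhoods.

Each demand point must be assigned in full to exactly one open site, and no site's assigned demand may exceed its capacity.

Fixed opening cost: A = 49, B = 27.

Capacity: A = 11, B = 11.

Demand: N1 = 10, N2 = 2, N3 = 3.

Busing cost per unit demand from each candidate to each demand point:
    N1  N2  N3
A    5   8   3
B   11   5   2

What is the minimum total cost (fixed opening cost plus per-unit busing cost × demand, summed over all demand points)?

Open {A, B}; cheapest assignment that respects the capacities:
  A (cap 11, load 10): N1 — cost 10×5 = 50
  B (cap 11, load 5): N2, N3 — cost 2×5 + 3×2 = 16
  Shipping 66, fixed 76 → total 142.
  Any other capacity-feasible assignment to {A, B} ships for at least 66.
Total demand is 15 and no other set of sites has combined capacity ≥ 15, so {A, B} is the only feasible choice of open sites. Minimum: 142.

142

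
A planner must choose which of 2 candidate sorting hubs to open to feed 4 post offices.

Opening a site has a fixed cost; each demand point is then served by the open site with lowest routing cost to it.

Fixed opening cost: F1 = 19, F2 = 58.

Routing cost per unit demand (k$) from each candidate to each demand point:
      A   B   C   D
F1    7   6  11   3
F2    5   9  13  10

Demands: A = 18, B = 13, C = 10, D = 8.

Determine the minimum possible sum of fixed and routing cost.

357

Open {F1}: assign each demand point to its cheapest open site.
  A→F1 18×7=126, B→F1 13×6=78, C→F1 10×11=110, D→F1 8×3=24
  routing cost 338, fixed 19 → total 357.
Compare {F1, F2}: routing cost 302 + fixed 77 = 379.
Compare {F2}: routing cost 417 + fixed 58 = 475.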